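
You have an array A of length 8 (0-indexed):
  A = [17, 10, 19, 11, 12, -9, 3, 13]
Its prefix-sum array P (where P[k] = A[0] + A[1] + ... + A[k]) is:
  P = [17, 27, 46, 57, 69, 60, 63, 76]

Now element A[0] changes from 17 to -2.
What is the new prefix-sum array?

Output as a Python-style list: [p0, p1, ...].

Change: A[0] 17 -> -2, delta = -19
P[k] for k < 0: unchanged (A[0] not included)
P[k] for k >= 0: shift by delta = -19
  P[0] = 17 + -19 = -2
  P[1] = 27 + -19 = 8
  P[2] = 46 + -19 = 27
  P[3] = 57 + -19 = 38
  P[4] = 69 + -19 = 50
  P[5] = 60 + -19 = 41
  P[6] = 63 + -19 = 44
  P[7] = 76 + -19 = 57

Answer: [-2, 8, 27, 38, 50, 41, 44, 57]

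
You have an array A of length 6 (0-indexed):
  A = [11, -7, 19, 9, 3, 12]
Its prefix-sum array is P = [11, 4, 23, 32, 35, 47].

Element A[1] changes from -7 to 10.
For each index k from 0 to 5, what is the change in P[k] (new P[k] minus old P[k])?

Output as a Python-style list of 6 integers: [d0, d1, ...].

Answer: [0, 17, 17, 17, 17, 17]

Derivation:
Element change: A[1] -7 -> 10, delta = 17
For k < 1: P[k] unchanged, delta_P[k] = 0
For k >= 1: P[k] shifts by exactly 17
Delta array: [0, 17, 17, 17, 17, 17]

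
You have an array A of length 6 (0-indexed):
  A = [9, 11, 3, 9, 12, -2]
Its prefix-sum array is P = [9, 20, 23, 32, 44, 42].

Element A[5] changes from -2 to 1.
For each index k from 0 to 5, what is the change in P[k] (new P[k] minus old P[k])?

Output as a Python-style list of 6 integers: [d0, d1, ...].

Answer: [0, 0, 0, 0, 0, 3]

Derivation:
Element change: A[5] -2 -> 1, delta = 3
For k < 5: P[k] unchanged, delta_P[k] = 0
For k >= 5: P[k] shifts by exactly 3
Delta array: [0, 0, 0, 0, 0, 3]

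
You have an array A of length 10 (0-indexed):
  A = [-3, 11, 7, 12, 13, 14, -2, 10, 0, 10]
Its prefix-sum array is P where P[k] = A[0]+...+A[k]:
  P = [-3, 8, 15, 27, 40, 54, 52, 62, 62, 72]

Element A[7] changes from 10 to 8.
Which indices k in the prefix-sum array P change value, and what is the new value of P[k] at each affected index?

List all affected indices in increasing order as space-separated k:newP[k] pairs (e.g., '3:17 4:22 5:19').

Answer: 7:60 8:60 9:70

Derivation:
P[k] = A[0] + ... + A[k]
P[k] includes A[7] iff k >= 7
Affected indices: 7, 8, ..., 9; delta = -2
  P[7]: 62 + -2 = 60
  P[8]: 62 + -2 = 60
  P[9]: 72 + -2 = 70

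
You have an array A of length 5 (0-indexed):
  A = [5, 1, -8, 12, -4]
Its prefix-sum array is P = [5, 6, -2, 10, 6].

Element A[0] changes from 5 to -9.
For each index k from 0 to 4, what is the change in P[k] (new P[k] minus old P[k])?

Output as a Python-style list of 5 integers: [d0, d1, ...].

Element change: A[0] 5 -> -9, delta = -14
For k < 0: P[k] unchanged, delta_P[k] = 0
For k >= 0: P[k] shifts by exactly -14
Delta array: [-14, -14, -14, -14, -14]

Answer: [-14, -14, -14, -14, -14]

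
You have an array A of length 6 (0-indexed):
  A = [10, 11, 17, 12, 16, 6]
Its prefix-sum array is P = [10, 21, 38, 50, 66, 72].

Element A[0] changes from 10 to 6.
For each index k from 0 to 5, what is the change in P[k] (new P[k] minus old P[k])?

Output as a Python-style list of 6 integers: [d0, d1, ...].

Element change: A[0] 10 -> 6, delta = -4
For k < 0: P[k] unchanged, delta_P[k] = 0
For k >= 0: P[k] shifts by exactly -4
Delta array: [-4, -4, -4, -4, -4, -4]

Answer: [-4, -4, -4, -4, -4, -4]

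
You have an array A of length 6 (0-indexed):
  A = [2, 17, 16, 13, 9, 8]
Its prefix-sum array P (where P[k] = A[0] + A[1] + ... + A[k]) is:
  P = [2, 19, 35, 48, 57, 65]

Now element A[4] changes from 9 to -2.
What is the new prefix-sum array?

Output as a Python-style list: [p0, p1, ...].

Change: A[4] 9 -> -2, delta = -11
P[k] for k < 4: unchanged (A[4] not included)
P[k] for k >= 4: shift by delta = -11
  P[0] = 2 + 0 = 2
  P[1] = 19 + 0 = 19
  P[2] = 35 + 0 = 35
  P[3] = 48 + 0 = 48
  P[4] = 57 + -11 = 46
  P[5] = 65 + -11 = 54

Answer: [2, 19, 35, 48, 46, 54]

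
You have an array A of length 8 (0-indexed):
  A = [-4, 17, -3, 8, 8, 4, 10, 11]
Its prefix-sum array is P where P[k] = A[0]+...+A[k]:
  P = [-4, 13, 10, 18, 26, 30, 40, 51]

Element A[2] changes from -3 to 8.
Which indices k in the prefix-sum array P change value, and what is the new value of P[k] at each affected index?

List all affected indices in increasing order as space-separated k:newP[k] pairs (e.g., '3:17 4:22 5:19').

P[k] = A[0] + ... + A[k]
P[k] includes A[2] iff k >= 2
Affected indices: 2, 3, ..., 7; delta = 11
  P[2]: 10 + 11 = 21
  P[3]: 18 + 11 = 29
  P[4]: 26 + 11 = 37
  P[5]: 30 + 11 = 41
  P[6]: 40 + 11 = 51
  P[7]: 51 + 11 = 62

Answer: 2:21 3:29 4:37 5:41 6:51 7:62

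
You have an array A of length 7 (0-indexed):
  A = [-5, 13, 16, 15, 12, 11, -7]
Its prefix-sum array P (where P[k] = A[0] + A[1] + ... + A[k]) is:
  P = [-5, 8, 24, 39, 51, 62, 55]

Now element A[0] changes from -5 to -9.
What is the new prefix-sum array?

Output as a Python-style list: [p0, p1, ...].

Change: A[0] -5 -> -9, delta = -4
P[k] for k < 0: unchanged (A[0] not included)
P[k] for k >= 0: shift by delta = -4
  P[0] = -5 + -4 = -9
  P[1] = 8 + -4 = 4
  P[2] = 24 + -4 = 20
  P[3] = 39 + -4 = 35
  P[4] = 51 + -4 = 47
  P[5] = 62 + -4 = 58
  P[6] = 55 + -4 = 51

Answer: [-9, 4, 20, 35, 47, 58, 51]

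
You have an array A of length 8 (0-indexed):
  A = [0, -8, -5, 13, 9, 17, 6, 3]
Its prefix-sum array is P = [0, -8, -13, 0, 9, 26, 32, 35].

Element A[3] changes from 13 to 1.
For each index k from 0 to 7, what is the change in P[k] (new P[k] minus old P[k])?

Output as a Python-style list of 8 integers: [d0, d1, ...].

Answer: [0, 0, 0, -12, -12, -12, -12, -12]

Derivation:
Element change: A[3] 13 -> 1, delta = -12
For k < 3: P[k] unchanged, delta_P[k] = 0
For k >= 3: P[k] shifts by exactly -12
Delta array: [0, 0, 0, -12, -12, -12, -12, -12]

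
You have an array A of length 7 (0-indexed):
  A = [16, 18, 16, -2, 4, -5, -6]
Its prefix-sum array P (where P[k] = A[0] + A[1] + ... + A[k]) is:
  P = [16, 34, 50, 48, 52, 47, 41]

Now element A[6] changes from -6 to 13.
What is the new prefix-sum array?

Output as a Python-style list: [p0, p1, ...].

Answer: [16, 34, 50, 48, 52, 47, 60]

Derivation:
Change: A[6] -6 -> 13, delta = 19
P[k] for k < 6: unchanged (A[6] not included)
P[k] for k >= 6: shift by delta = 19
  P[0] = 16 + 0 = 16
  P[1] = 34 + 0 = 34
  P[2] = 50 + 0 = 50
  P[3] = 48 + 0 = 48
  P[4] = 52 + 0 = 52
  P[5] = 47 + 0 = 47
  P[6] = 41 + 19 = 60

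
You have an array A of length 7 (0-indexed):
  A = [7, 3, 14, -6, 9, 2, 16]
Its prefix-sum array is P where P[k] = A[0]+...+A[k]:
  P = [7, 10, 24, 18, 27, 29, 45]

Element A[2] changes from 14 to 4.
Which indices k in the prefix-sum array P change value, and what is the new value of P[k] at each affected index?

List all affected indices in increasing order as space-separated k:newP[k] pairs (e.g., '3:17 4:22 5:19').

P[k] = A[0] + ... + A[k]
P[k] includes A[2] iff k >= 2
Affected indices: 2, 3, ..., 6; delta = -10
  P[2]: 24 + -10 = 14
  P[3]: 18 + -10 = 8
  P[4]: 27 + -10 = 17
  P[5]: 29 + -10 = 19
  P[6]: 45 + -10 = 35

Answer: 2:14 3:8 4:17 5:19 6:35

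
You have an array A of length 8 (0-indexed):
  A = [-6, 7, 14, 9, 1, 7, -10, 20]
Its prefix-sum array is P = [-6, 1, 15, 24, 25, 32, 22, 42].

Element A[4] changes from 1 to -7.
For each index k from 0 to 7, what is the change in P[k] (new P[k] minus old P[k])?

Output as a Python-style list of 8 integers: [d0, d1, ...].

Element change: A[4] 1 -> -7, delta = -8
For k < 4: P[k] unchanged, delta_P[k] = 0
For k >= 4: P[k] shifts by exactly -8
Delta array: [0, 0, 0, 0, -8, -8, -8, -8]

Answer: [0, 0, 0, 0, -8, -8, -8, -8]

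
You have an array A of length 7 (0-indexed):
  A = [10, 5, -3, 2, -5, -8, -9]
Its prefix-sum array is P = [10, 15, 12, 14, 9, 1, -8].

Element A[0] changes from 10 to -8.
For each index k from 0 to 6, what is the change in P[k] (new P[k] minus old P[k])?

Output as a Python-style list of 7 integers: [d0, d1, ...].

Answer: [-18, -18, -18, -18, -18, -18, -18]

Derivation:
Element change: A[0] 10 -> -8, delta = -18
For k < 0: P[k] unchanged, delta_P[k] = 0
For k >= 0: P[k] shifts by exactly -18
Delta array: [-18, -18, -18, -18, -18, -18, -18]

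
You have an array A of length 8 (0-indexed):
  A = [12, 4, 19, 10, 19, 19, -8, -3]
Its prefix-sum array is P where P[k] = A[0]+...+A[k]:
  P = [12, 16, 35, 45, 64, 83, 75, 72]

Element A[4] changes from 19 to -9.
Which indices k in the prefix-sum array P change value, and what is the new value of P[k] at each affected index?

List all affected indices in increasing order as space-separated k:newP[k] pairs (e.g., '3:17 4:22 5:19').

P[k] = A[0] + ... + A[k]
P[k] includes A[4] iff k >= 4
Affected indices: 4, 5, ..., 7; delta = -28
  P[4]: 64 + -28 = 36
  P[5]: 83 + -28 = 55
  P[6]: 75 + -28 = 47
  P[7]: 72 + -28 = 44

Answer: 4:36 5:55 6:47 7:44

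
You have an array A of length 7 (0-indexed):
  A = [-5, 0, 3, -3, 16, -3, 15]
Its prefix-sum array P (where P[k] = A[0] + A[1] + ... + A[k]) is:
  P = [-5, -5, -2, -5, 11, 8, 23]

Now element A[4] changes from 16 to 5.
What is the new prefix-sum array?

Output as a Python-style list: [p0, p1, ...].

Answer: [-5, -5, -2, -5, 0, -3, 12]

Derivation:
Change: A[4] 16 -> 5, delta = -11
P[k] for k < 4: unchanged (A[4] not included)
P[k] for k >= 4: shift by delta = -11
  P[0] = -5 + 0 = -5
  P[1] = -5 + 0 = -5
  P[2] = -2 + 0 = -2
  P[3] = -5 + 0 = -5
  P[4] = 11 + -11 = 0
  P[5] = 8 + -11 = -3
  P[6] = 23 + -11 = 12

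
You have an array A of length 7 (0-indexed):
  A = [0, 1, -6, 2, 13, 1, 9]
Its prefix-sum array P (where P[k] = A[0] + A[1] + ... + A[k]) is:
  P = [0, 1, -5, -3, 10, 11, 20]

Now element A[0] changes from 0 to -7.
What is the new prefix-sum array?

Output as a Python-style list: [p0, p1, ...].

Change: A[0] 0 -> -7, delta = -7
P[k] for k < 0: unchanged (A[0] not included)
P[k] for k >= 0: shift by delta = -7
  P[0] = 0 + -7 = -7
  P[1] = 1 + -7 = -6
  P[2] = -5 + -7 = -12
  P[3] = -3 + -7 = -10
  P[4] = 10 + -7 = 3
  P[5] = 11 + -7 = 4
  P[6] = 20 + -7 = 13

Answer: [-7, -6, -12, -10, 3, 4, 13]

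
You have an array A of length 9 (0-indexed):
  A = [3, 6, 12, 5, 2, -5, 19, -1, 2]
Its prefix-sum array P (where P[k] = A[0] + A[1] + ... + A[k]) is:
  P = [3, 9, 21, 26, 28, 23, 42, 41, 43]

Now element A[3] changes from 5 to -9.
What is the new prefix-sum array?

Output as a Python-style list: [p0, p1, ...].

Answer: [3, 9, 21, 12, 14, 9, 28, 27, 29]

Derivation:
Change: A[3] 5 -> -9, delta = -14
P[k] for k < 3: unchanged (A[3] not included)
P[k] for k >= 3: shift by delta = -14
  P[0] = 3 + 0 = 3
  P[1] = 9 + 0 = 9
  P[2] = 21 + 0 = 21
  P[3] = 26 + -14 = 12
  P[4] = 28 + -14 = 14
  P[5] = 23 + -14 = 9
  P[6] = 42 + -14 = 28
  P[7] = 41 + -14 = 27
  P[8] = 43 + -14 = 29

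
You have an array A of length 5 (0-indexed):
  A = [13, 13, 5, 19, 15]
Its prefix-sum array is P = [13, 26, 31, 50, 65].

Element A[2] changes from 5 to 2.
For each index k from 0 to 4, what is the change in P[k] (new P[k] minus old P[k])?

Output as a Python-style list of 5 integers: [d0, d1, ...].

Element change: A[2] 5 -> 2, delta = -3
For k < 2: P[k] unchanged, delta_P[k] = 0
For k >= 2: P[k] shifts by exactly -3
Delta array: [0, 0, -3, -3, -3]

Answer: [0, 0, -3, -3, -3]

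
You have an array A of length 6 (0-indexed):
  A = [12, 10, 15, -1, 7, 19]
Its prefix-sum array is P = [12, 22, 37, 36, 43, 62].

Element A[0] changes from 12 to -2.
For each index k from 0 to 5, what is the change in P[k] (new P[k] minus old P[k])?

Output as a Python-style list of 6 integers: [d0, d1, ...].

Element change: A[0] 12 -> -2, delta = -14
For k < 0: P[k] unchanged, delta_P[k] = 0
For k >= 0: P[k] shifts by exactly -14
Delta array: [-14, -14, -14, -14, -14, -14]

Answer: [-14, -14, -14, -14, -14, -14]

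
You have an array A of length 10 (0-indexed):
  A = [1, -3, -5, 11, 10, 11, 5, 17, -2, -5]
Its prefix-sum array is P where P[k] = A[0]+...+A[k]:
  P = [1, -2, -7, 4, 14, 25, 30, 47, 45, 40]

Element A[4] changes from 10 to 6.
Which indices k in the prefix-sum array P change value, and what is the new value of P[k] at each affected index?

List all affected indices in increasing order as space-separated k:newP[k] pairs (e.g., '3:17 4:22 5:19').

P[k] = A[0] + ... + A[k]
P[k] includes A[4] iff k >= 4
Affected indices: 4, 5, ..., 9; delta = -4
  P[4]: 14 + -4 = 10
  P[5]: 25 + -4 = 21
  P[6]: 30 + -4 = 26
  P[7]: 47 + -4 = 43
  P[8]: 45 + -4 = 41
  P[9]: 40 + -4 = 36

Answer: 4:10 5:21 6:26 7:43 8:41 9:36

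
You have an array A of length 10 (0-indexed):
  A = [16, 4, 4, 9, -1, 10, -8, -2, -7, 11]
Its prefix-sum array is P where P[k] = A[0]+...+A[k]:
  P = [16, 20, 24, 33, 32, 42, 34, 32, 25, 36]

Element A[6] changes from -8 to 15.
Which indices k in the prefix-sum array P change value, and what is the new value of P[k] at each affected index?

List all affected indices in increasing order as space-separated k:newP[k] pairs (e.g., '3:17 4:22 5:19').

Answer: 6:57 7:55 8:48 9:59

Derivation:
P[k] = A[0] + ... + A[k]
P[k] includes A[6] iff k >= 6
Affected indices: 6, 7, ..., 9; delta = 23
  P[6]: 34 + 23 = 57
  P[7]: 32 + 23 = 55
  P[8]: 25 + 23 = 48
  P[9]: 36 + 23 = 59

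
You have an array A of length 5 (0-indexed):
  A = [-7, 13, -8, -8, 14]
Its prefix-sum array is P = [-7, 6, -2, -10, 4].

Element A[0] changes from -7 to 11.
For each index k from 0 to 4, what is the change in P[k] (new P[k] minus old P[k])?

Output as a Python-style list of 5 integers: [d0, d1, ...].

Element change: A[0] -7 -> 11, delta = 18
For k < 0: P[k] unchanged, delta_P[k] = 0
For k >= 0: P[k] shifts by exactly 18
Delta array: [18, 18, 18, 18, 18]

Answer: [18, 18, 18, 18, 18]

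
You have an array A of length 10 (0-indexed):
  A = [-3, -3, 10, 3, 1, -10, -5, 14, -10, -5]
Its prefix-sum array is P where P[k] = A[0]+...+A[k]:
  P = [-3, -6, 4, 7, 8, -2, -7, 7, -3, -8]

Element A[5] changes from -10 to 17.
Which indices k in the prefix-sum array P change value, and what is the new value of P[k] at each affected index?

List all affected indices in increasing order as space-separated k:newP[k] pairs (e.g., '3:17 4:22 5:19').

Answer: 5:25 6:20 7:34 8:24 9:19

Derivation:
P[k] = A[0] + ... + A[k]
P[k] includes A[5] iff k >= 5
Affected indices: 5, 6, ..., 9; delta = 27
  P[5]: -2 + 27 = 25
  P[6]: -7 + 27 = 20
  P[7]: 7 + 27 = 34
  P[8]: -3 + 27 = 24
  P[9]: -8 + 27 = 19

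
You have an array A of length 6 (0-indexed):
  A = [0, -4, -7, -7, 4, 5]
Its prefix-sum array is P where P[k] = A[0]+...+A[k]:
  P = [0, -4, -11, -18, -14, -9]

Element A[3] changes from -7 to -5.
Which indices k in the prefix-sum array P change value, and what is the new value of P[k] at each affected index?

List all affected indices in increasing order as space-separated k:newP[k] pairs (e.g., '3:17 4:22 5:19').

P[k] = A[0] + ... + A[k]
P[k] includes A[3] iff k >= 3
Affected indices: 3, 4, ..., 5; delta = 2
  P[3]: -18 + 2 = -16
  P[4]: -14 + 2 = -12
  P[5]: -9 + 2 = -7

Answer: 3:-16 4:-12 5:-7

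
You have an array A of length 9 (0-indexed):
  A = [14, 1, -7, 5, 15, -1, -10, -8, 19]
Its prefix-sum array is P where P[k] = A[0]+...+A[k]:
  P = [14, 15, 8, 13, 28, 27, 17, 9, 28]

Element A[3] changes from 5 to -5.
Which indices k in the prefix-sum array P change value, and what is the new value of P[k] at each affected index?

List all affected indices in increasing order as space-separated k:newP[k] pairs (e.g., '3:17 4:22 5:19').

Answer: 3:3 4:18 5:17 6:7 7:-1 8:18

Derivation:
P[k] = A[0] + ... + A[k]
P[k] includes A[3] iff k >= 3
Affected indices: 3, 4, ..., 8; delta = -10
  P[3]: 13 + -10 = 3
  P[4]: 28 + -10 = 18
  P[5]: 27 + -10 = 17
  P[6]: 17 + -10 = 7
  P[7]: 9 + -10 = -1
  P[8]: 28 + -10 = 18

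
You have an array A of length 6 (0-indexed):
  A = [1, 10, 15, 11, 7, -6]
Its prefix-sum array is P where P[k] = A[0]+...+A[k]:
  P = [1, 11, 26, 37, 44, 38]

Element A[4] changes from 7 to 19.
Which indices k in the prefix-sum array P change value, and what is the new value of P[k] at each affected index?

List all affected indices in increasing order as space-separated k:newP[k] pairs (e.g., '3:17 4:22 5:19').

P[k] = A[0] + ... + A[k]
P[k] includes A[4] iff k >= 4
Affected indices: 4, 5, ..., 5; delta = 12
  P[4]: 44 + 12 = 56
  P[5]: 38 + 12 = 50

Answer: 4:56 5:50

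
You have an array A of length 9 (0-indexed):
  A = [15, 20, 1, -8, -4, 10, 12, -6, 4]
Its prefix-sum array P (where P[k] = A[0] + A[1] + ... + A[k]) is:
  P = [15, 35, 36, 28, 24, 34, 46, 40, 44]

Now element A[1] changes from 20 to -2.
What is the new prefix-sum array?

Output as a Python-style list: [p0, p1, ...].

Answer: [15, 13, 14, 6, 2, 12, 24, 18, 22]

Derivation:
Change: A[1] 20 -> -2, delta = -22
P[k] for k < 1: unchanged (A[1] not included)
P[k] for k >= 1: shift by delta = -22
  P[0] = 15 + 0 = 15
  P[1] = 35 + -22 = 13
  P[2] = 36 + -22 = 14
  P[3] = 28 + -22 = 6
  P[4] = 24 + -22 = 2
  P[5] = 34 + -22 = 12
  P[6] = 46 + -22 = 24
  P[7] = 40 + -22 = 18
  P[8] = 44 + -22 = 22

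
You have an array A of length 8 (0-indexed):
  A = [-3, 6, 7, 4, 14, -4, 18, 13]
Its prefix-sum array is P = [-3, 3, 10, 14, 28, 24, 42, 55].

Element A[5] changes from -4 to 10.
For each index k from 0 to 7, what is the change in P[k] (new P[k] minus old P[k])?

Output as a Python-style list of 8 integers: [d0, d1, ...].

Answer: [0, 0, 0, 0, 0, 14, 14, 14]

Derivation:
Element change: A[5] -4 -> 10, delta = 14
For k < 5: P[k] unchanged, delta_P[k] = 0
For k >= 5: P[k] shifts by exactly 14
Delta array: [0, 0, 0, 0, 0, 14, 14, 14]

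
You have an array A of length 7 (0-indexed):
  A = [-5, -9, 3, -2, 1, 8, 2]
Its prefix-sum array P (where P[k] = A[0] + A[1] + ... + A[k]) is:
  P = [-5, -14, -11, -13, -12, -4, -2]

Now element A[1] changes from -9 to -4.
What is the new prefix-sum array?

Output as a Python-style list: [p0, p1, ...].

Change: A[1] -9 -> -4, delta = 5
P[k] for k < 1: unchanged (A[1] not included)
P[k] for k >= 1: shift by delta = 5
  P[0] = -5 + 0 = -5
  P[1] = -14 + 5 = -9
  P[2] = -11 + 5 = -6
  P[3] = -13 + 5 = -8
  P[4] = -12 + 5 = -7
  P[5] = -4 + 5 = 1
  P[6] = -2 + 5 = 3

Answer: [-5, -9, -6, -8, -7, 1, 3]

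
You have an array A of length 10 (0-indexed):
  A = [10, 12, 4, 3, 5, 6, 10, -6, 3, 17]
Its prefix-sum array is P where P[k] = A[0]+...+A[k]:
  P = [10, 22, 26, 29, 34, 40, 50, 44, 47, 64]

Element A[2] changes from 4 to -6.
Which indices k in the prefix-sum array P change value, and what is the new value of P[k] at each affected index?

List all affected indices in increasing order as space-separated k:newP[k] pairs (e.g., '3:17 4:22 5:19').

P[k] = A[0] + ... + A[k]
P[k] includes A[2] iff k >= 2
Affected indices: 2, 3, ..., 9; delta = -10
  P[2]: 26 + -10 = 16
  P[3]: 29 + -10 = 19
  P[4]: 34 + -10 = 24
  P[5]: 40 + -10 = 30
  P[6]: 50 + -10 = 40
  P[7]: 44 + -10 = 34
  P[8]: 47 + -10 = 37
  P[9]: 64 + -10 = 54

Answer: 2:16 3:19 4:24 5:30 6:40 7:34 8:37 9:54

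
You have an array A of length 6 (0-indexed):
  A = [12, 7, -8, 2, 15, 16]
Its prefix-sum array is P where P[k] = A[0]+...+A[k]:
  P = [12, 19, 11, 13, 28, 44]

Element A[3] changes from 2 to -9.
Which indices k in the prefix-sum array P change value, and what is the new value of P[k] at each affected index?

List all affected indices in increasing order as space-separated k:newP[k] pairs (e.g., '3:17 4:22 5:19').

Answer: 3:2 4:17 5:33

Derivation:
P[k] = A[0] + ... + A[k]
P[k] includes A[3] iff k >= 3
Affected indices: 3, 4, ..., 5; delta = -11
  P[3]: 13 + -11 = 2
  P[4]: 28 + -11 = 17
  P[5]: 44 + -11 = 33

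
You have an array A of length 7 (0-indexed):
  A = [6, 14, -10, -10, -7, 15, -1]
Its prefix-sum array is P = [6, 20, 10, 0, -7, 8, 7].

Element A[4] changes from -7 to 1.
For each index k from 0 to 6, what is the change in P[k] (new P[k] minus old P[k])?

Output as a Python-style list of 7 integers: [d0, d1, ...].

Answer: [0, 0, 0, 0, 8, 8, 8]

Derivation:
Element change: A[4] -7 -> 1, delta = 8
For k < 4: P[k] unchanged, delta_P[k] = 0
For k >= 4: P[k] shifts by exactly 8
Delta array: [0, 0, 0, 0, 8, 8, 8]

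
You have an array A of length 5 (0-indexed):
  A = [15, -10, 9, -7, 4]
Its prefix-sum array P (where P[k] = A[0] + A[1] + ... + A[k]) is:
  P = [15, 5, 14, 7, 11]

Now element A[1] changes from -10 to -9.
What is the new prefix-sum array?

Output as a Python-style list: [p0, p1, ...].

Change: A[1] -10 -> -9, delta = 1
P[k] for k < 1: unchanged (A[1] not included)
P[k] for k >= 1: shift by delta = 1
  P[0] = 15 + 0 = 15
  P[1] = 5 + 1 = 6
  P[2] = 14 + 1 = 15
  P[3] = 7 + 1 = 8
  P[4] = 11 + 1 = 12

Answer: [15, 6, 15, 8, 12]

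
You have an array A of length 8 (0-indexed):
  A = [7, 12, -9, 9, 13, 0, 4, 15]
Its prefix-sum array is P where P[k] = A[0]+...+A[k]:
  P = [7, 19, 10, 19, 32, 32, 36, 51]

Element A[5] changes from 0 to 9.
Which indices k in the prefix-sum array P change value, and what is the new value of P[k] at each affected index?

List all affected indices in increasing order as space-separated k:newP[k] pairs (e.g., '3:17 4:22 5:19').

P[k] = A[0] + ... + A[k]
P[k] includes A[5] iff k >= 5
Affected indices: 5, 6, ..., 7; delta = 9
  P[5]: 32 + 9 = 41
  P[6]: 36 + 9 = 45
  P[7]: 51 + 9 = 60

Answer: 5:41 6:45 7:60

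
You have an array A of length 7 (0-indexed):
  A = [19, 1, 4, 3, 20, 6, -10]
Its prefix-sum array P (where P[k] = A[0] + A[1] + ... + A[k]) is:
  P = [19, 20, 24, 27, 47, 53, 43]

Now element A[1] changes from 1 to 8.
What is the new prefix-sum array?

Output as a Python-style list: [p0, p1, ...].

Change: A[1] 1 -> 8, delta = 7
P[k] for k < 1: unchanged (A[1] not included)
P[k] for k >= 1: shift by delta = 7
  P[0] = 19 + 0 = 19
  P[1] = 20 + 7 = 27
  P[2] = 24 + 7 = 31
  P[3] = 27 + 7 = 34
  P[4] = 47 + 7 = 54
  P[5] = 53 + 7 = 60
  P[6] = 43 + 7 = 50

Answer: [19, 27, 31, 34, 54, 60, 50]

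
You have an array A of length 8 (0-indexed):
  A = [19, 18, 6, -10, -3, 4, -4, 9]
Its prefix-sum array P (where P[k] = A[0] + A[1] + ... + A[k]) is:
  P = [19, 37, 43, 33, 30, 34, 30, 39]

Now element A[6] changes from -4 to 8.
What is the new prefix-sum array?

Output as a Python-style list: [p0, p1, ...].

Answer: [19, 37, 43, 33, 30, 34, 42, 51]

Derivation:
Change: A[6] -4 -> 8, delta = 12
P[k] for k < 6: unchanged (A[6] not included)
P[k] for k >= 6: shift by delta = 12
  P[0] = 19 + 0 = 19
  P[1] = 37 + 0 = 37
  P[2] = 43 + 0 = 43
  P[3] = 33 + 0 = 33
  P[4] = 30 + 0 = 30
  P[5] = 34 + 0 = 34
  P[6] = 30 + 12 = 42
  P[7] = 39 + 12 = 51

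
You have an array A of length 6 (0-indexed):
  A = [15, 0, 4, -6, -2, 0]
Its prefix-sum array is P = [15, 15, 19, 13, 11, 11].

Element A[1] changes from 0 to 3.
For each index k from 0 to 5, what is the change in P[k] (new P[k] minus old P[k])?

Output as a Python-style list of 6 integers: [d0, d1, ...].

Answer: [0, 3, 3, 3, 3, 3]

Derivation:
Element change: A[1] 0 -> 3, delta = 3
For k < 1: P[k] unchanged, delta_P[k] = 0
For k >= 1: P[k] shifts by exactly 3
Delta array: [0, 3, 3, 3, 3, 3]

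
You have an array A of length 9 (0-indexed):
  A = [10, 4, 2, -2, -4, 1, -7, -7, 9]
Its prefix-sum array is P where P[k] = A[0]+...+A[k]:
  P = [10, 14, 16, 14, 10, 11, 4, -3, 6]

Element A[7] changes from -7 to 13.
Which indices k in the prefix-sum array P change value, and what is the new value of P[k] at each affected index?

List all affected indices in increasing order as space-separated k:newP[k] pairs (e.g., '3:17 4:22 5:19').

Answer: 7:17 8:26

Derivation:
P[k] = A[0] + ... + A[k]
P[k] includes A[7] iff k >= 7
Affected indices: 7, 8, ..., 8; delta = 20
  P[7]: -3 + 20 = 17
  P[8]: 6 + 20 = 26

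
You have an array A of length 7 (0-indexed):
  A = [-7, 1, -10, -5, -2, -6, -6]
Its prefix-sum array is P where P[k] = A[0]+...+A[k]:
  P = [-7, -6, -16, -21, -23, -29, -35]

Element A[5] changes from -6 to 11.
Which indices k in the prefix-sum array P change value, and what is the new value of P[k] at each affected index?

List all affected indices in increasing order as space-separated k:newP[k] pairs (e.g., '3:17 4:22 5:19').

Answer: 5:-12 6:-18

Derivation:
P[k] = A[0] + ... + A[k]
P[k] includes A[5] iff k >= 5
Affected indices: 5, 6, ..., 6; delta = 17
  P[5]: -29 + 17 = -12
  P[6]: -35 + 17 = -18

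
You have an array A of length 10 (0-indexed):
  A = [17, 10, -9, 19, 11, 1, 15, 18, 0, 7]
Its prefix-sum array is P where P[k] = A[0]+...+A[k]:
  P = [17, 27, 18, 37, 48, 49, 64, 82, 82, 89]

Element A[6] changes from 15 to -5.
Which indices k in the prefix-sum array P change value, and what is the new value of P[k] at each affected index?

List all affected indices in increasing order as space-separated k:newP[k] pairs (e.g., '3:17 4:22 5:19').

P[k] = A[0] + ... + A[k]
P[k] includes A[6] iff k >= 6
Affected indices: 6, 7, ..., 9; delta = -20
  P[6]: 64 + -20 = 44
  P[7]: 82 + -20 = 62
  P[8]: 82 + -20 = 62
  P[9]: 89 + -20 = 69

Answer: 6:44 7:62 8:62 9:69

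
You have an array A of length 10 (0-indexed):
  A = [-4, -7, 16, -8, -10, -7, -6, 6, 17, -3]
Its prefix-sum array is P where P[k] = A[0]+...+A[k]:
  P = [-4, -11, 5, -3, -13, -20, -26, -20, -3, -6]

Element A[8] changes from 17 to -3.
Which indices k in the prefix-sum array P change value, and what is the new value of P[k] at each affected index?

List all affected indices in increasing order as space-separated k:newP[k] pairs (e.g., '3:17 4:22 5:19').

P[k] = A[0] + ... + A[k]
P[k] includes A[8] iff k >= 8
Affected indices: 8, 9, ..., 9; delta = -20
  P[8]: -3 + -20 = -23
  P[9]: -6 + -20 = -26

Answer: 8:-23 9:-26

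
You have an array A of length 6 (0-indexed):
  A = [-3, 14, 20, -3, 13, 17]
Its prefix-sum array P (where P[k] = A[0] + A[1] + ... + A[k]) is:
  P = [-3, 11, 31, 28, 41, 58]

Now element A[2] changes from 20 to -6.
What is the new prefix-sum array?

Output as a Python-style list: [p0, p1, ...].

Answer: [-3, 11, 5, 2, 15, 32]

Derivation:
Change: A[2] 20 -> -6, delta = -26
P[k] for k < 2: unchanged (A[2] not included)
P[k] for k >= 2: shift by delta = -26
  P[0] = -3 + 0 = -3
  P[1] = 11 + 0 = 11
  P[2] = 31 + -26 = 5
  P[3] = 28 + -26 = 2
  P[4] = 41 + -26 = 15
  P[5] = 58 + -26 = 32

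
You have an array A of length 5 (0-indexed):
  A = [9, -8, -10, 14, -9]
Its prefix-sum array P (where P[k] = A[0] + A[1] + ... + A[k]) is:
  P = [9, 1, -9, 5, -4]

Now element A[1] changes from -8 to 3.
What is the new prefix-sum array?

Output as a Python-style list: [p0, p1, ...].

Change: A[1] -8 -> 3, delta = 11
P[k] for k < 1: unchanged (A[1] not included)
P[k] for k >= 1: shift by delta = 11
  P[0] = 9 + 0 = 9
  P[1] = 1 + 11 = 12
  P[2] = -9 + 11 = 2
  P[3] = 5 + 11 = 16
  P[4] = -4 + 11 = 7

Answer: [9, 12, 2, 16, 7]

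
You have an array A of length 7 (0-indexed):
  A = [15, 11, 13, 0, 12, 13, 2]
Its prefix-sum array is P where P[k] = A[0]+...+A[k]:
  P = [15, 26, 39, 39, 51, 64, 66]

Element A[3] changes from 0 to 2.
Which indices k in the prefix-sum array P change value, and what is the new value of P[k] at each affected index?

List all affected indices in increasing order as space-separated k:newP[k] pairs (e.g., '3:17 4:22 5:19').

Answer: 3:41 4:53 5:66 6:68

Derivation:
P[k] = A[0] + ... + A[k]
P[k] includes A[3] iff k >= 3
Affected indices: 3, 4, ..., 6; delta = 2
  P[3]: 39 + 2 = 41
  P[4]: 51 + 2 = 53
  P[5]: 64 + 2 = 66
  P[6]: 66 + 2 = 68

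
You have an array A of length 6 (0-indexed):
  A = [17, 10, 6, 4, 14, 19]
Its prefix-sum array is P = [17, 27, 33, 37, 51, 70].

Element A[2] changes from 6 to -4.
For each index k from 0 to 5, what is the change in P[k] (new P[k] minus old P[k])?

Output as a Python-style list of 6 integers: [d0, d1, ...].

Element change: A[2] 6 -> -4, delta = -10
For k < 2: P[k] unchanged, delta_P[k] = 0
For k >= 2: P[k] shifts by exactly -10
Delta array: [0, 0, -10, -10, -10, -10]

Answer: [0, 0, -10, -10, -10, -10]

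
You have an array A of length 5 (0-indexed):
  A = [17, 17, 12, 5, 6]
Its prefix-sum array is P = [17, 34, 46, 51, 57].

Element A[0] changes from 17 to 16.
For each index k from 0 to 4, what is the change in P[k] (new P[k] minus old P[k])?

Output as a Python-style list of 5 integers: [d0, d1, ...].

Answer: [-1, -1, -1, -1, -1]

Derivation:
Element change: A[0] 17 -> 16, delta = -1
For k < 0: P[k] unchanged, delta_P[k] = 0
For k >= 0: P[k] shifts by exactly -1
Delta array: [-1, -1, -1, -1, -1]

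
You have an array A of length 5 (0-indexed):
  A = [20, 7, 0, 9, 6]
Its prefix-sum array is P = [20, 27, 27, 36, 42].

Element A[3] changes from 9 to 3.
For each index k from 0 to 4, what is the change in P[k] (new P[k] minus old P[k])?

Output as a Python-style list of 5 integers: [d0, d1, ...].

Element change: A[3] 9 -> 3, delta = -6
For k < 3: P[k] unchanged, delta_P[k] = 0
For k >= 3: P[k] shifts by exactly -6
Delta array: [0, 0, 0, -6, -6]

Answer: [0, 0, 0, -6, -6]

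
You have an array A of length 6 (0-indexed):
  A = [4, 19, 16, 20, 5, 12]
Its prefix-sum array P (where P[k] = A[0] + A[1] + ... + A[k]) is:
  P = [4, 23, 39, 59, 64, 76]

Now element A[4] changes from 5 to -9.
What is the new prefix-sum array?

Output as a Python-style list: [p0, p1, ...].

Answer: [4, 23, 39, 59, 50, 62]

Derivation:
Change: A[4] 5 -> -9, delta = -14
P[k] for k < 4: unchanged (A[4] not included)
P[k] for k >= 4: shift by delta = -14
  P[0] = 4 + 0 = 4
  P[1] = 23 + 0 = 23
  P[2] = 39 + 0 = 39
  P[3] = 59 + 0 = 59
  P[4] = 64 + -14 = 50
  P[5] = 76 + -14 = 62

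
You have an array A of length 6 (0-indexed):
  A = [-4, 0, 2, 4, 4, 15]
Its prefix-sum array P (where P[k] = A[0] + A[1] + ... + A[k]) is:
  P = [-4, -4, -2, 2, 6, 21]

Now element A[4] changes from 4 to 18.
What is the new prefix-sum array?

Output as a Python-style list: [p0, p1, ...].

Change: A[4] 4 -> 18, delta = 14
P[k] for k < 4: unchanged (A[4] not included)
P[k] for k >= 4: shift by delta = 14
  P[0] = -4 + 0 = -4
  P[1] = -4 + 0 = -4
  P[2] = -2 + 0 = -2
  P[3] = 2 + 0 = 2
  P[4] = 6 + 14 = 20
  P[5] = 21 + 14 = 35

Answer: [-4, -4, -2, 2, 20, 35]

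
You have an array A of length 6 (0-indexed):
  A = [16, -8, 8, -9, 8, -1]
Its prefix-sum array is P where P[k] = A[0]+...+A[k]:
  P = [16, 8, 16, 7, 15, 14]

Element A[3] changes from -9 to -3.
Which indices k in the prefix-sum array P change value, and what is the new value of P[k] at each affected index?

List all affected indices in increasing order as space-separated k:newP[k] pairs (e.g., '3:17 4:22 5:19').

Answer: 3:13 4:21 5:20

Derivation:
P[k] = A[0] + ... + A[k]
P[k] includes A[3] iff k >= 3
Affected indices: 3, 4, ..., 5; delta = 6
  P[3]: 7 + 6 = 13
  P[4]: 15 + 6 = 21
  P[5]: 14 + 6 = 20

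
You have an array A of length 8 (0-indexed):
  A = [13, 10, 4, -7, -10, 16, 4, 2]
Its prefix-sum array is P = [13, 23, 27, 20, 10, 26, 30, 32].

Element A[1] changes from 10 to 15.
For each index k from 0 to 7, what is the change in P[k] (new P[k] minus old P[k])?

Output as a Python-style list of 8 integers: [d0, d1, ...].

Element change: A[1] 10 -> 15, delta = 5
For k < 1: P[k] unchanged, delta_P[k] = 0
For k >= 1: P[k] shifts by exactly 5
Delta array: [0, 5, 5, 5, 5, 5, 5, 5]

Answer: [0, 5, 5, 5, 5, 5, 5, 5]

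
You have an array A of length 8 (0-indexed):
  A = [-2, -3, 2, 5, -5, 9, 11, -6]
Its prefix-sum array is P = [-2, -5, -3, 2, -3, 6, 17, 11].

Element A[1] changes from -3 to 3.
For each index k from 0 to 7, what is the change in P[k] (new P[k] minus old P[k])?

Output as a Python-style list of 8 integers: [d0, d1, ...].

Element change: A[1] -3 -> 3, delta = 6
For k < 1: P[k] unchanged, delta_P[k] = 0
For k >= 1: P[k] shifts by exactly 6
Delta array: [0, 6, 6, 6, 6, 6, 6, 6]

Answer: [0, 6, 6, 6, 6, 6, 6, 6]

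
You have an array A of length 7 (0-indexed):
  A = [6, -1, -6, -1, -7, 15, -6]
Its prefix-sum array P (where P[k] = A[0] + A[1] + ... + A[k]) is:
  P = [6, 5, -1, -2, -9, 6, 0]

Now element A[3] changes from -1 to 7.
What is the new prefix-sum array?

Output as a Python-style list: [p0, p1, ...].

Answer: [6, 5, -1, 6, -1, 14, 8]

Derivation:
Change: A[3] -1 -> 7, delta = 8
P[k] for k < 3: unchanged (A[3] not included)
P[k] for k >= 3: shift by delta = 8
  P[0] = 6 + 0 = 6
  P[1] = 5 + 0 = 5
  P[2] = -1 + 0 = -1
  P[3] = -2 + 8 = 6
  P[4] = -9 + 8 = -1
  P[5] = 6 + 8 = 14
  P[6] = 0 + 8 = 8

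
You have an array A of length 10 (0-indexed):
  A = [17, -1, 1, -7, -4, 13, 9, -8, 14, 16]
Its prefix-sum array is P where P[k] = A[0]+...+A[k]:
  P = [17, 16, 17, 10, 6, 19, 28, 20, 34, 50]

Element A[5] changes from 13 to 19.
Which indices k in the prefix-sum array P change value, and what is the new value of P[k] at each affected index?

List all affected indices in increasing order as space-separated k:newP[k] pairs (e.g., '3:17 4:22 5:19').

Answer: 5:25 6:34 7:26 8:40 9:56

Derivation:
P[k] = A[0] + ... + A[k]
P[k] includes A[5] iff k >= 5
Affected indices: 5, 6, ..., 9; delta = 6
  P[5]: 19 + 6 = 25
  P[6]: 28 + 6 = 34
  P[7]: 20 + 6 = 26
  P[8]: 34 + 6 = 40
  P[9]: 50 + 6 = 56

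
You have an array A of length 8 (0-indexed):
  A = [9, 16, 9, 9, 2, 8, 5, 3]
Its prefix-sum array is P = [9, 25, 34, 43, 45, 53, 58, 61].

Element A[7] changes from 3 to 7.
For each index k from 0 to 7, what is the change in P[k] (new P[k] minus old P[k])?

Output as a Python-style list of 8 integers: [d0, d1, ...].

Answer: [0, 0, 0, 0, 0, 0, 0, 4]

Derivation:
Element change: A[7] 3 -> 7, delta = 4
For k < 7: P[k] unchanged, delta_P[k] = 0
For k >= 7: P[k] shifts by exactly 4
Delta array: [0, 0, 0, 0, 0, 0, 0, 4]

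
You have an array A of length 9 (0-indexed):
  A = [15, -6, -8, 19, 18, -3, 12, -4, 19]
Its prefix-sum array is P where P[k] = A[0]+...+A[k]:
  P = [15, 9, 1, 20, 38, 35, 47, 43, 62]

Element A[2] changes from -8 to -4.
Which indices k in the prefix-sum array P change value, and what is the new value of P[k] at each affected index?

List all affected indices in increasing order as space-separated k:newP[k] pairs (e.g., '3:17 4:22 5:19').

P[k] = A[0] + ... + A[k]
P[k] includes A[2] iff k >= 2
Affected indices: 2, 3, ..., 8; delta = 4
  P[2]: 1 + 4 = 5
  P[3]: 20 + 4 = 24
  P[4]: 38 + 4 = 42
  P[5]: 35 + 4 = 39
  P[6]: 47 + 4 = 51
  P[7]: 43 + 4 = 47
  P[8]: 62 + 4 = 66

Answer: 2:5 3:24 4:42 5:39 6:51 7:47 8:66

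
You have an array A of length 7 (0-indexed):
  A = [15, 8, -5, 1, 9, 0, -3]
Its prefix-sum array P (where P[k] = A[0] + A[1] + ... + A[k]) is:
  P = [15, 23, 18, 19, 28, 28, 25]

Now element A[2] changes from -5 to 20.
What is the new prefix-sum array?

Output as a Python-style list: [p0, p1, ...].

Answer: [15, 23, 43, 44, 53, 53, 50]

Derivation:
Change: A[2] -5 -> 20, delta = 25
P[k] for k < 2: unchanged (A[2] not included)
P[k] for k >= 2: shift by delta = 25
  P[0] = 15 + 0 = 15
  P[1] = 23 + 0 = 23
  P[2] = 18 + 25 = 43
  P[3] = 19 + 25 = 44
  P[4] = 28 + 25 = 53
  P[5] = 28 + 25 = 53
  P[6] = 25 + 25 = 50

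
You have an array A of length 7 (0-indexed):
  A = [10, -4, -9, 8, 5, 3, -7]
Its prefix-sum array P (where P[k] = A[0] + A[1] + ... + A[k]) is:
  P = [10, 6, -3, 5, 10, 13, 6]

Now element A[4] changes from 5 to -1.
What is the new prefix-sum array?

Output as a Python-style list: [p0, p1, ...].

Change: A[4] 5 -> -1, delta = -6
P[k] for k < 4: unchanged (A[4] not included)
P[k] for k >= 4: shift by delta = -6
  P[0] = 10 + 0 = 10
  P[1] = 6 + 0 = 6
  P[2] = -3 + 0 = -3
  P[3] = 5 + 0 = 5
  P[4] = 10 + -6 = 4
  P[5] = 13 + -6 = 7
  P[6] = 6 + -6 = 0

Answer: [10, 6, -3, 5, 4, 7, 0]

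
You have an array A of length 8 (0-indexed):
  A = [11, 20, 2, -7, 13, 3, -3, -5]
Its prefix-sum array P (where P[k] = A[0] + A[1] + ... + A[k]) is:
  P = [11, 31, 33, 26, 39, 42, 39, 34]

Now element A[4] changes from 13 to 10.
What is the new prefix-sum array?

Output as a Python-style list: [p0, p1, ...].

Answer: [11, 31, 33, 26, 36, 39, 36, 31]

Derivation:
Change: A[4] 13 -> 10, delta = -3
P[k] for k < 4: unchanged (A[4] not included)
P[k] for k >= 4: shift by delta = -3
  P[0] = 11 + 0 = 11
  P[1] = 31 + 0 = 31
  P[2] = 33 + 0 = 33
  P[3] = 26 + 0 = 26
  P[4] = 39 + -3 = 36
  P[5] = 42 + -3 = 39
  P[6] = 39 + -3 = 36
  P[7] = 34 + -3 = 31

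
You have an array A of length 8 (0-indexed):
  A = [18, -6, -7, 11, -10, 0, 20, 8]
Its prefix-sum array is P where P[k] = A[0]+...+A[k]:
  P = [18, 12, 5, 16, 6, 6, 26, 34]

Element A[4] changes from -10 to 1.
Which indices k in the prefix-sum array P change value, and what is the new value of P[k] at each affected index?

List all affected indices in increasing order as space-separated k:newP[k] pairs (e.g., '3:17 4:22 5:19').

Answer: 4:17 5:17 6:37 7:45

Derivation:
P[k] = A[0] + ... + A[k]
P[k] includes A[4] iff k >= 4
Affected indices: 4, 5, ..., 7; delta = 11
  P[4]: 6 + 11 = 17
  P[5]: 6 + 11 = 17
  P[6]: 26 + 11 = 37
  P[7]: 34 + 11 = 45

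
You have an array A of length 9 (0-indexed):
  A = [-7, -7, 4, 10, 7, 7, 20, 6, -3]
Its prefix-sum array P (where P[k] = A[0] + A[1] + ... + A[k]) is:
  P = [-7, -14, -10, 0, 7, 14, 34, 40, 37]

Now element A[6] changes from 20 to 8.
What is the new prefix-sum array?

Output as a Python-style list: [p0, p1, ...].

Answer: [-7, -14, -10, 0, 7, 14, 22, 28, 25]

Derivation:
Change: A[6] 20 -> 8, delta = -12
P[k] for k < 6: unchanged (A[6] not included)
P[k] for k >= 6: shift by delta = -12
  P[0] = -7 + 0 = -7
  P[1] = -14 + 0 = -14
  P[2] = -10 + 0 = -10
  P[3] = 0 + 0 = 0
  P[4] = 7 + 0 = 7
  P[5] = 14 + 0 = 14
  P[6] = 34 + -12 = 22
  P[7] = 40 + -12 = 28
  P[8] = 37 + -12 = 25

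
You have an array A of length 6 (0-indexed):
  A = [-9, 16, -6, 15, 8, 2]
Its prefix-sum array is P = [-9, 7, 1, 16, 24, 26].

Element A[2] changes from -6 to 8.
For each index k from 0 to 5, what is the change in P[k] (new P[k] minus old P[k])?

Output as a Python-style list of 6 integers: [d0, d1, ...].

Element change: A[2] -6 -> 8, delta = 14
For k < 2: P[k] unchanged, delta_P[k] = 0
For k >= 2: P[k] shifts by exactly 14
Delta array: [0, 0, 14, 14, 14, 14]

Answer: [0, 0, 14, 14, 14, 14]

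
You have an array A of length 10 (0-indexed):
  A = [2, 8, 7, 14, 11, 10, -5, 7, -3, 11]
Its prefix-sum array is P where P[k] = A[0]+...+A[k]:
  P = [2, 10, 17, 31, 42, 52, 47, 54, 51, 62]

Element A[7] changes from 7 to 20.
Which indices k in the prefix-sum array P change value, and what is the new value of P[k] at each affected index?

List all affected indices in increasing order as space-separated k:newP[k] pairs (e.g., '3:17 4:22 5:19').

Answer: 7:67 8:64 9:75

Derivation:
P[k] = A[0] + ... + A[k]
P[k] includes A[7] iff k >= 7
Affected indices: 7, 8, ..., 9; delta = 13
  P[7]: 54 + 13 = 67
  P[8]: 51 + 13 = 64
  P[9]: 62 + 13 = 75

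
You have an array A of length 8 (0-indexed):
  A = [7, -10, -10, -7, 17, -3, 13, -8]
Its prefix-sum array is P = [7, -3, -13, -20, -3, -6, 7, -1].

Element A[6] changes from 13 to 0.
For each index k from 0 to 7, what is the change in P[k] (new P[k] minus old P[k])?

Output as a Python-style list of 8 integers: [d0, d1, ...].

Answer: [0, 0, 0, 0, 0, 0, -13, -13]

Derivation:
Element change: A[6] 13 -> 0, delta = -13
For k < 6: P[k] unchanged, delta_P[k] = 0
For k >= 6: P[k] shifts by exactly -13
Delta array: [0, 0, 0, 0, 0, 0, -13, -13]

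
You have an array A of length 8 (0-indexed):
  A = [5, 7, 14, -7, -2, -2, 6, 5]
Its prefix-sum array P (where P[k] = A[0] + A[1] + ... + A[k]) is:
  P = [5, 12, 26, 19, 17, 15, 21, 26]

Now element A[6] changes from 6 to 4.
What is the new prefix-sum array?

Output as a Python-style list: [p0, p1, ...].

Answer: [5, 12, 26, 19, 17, 15, 19, 24]

Derivation:
Change: A[6] 6 -> 4, delta = -2
P[k] for k < 6: unchanged (A[6] not included)
P[k] for k >= 6: shift by delta = -2
  P[0] = 5 + 0 = 5
  P[1] = 12 + 0 = 12
  P[2] = 26 + 0 = 26
  P[3] = 19 + 0 = 19
  P[4] = 17 + 0 = 17
  P[5] = 15 + 0 = 15
  P[6] = 21 + -2 = 19
  P[7] = 26 + -2 = 24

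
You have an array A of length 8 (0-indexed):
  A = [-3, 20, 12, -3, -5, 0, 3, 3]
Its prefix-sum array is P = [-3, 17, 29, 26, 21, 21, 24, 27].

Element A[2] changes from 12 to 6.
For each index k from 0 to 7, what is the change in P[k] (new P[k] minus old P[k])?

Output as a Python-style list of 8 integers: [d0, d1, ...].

Answer: [0, 0, -6, -6, -6, -6, -6, -6]

Derivation:
Element change: A[2] 12 -> 6, delta = -6
For k < 2: P[k] unchanged, delta_P[k] = 0
For k >= 2: P[k] shifts by exactly -6
Delta array: [0, 0, -6, -6, -6, -6, -6, -6]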